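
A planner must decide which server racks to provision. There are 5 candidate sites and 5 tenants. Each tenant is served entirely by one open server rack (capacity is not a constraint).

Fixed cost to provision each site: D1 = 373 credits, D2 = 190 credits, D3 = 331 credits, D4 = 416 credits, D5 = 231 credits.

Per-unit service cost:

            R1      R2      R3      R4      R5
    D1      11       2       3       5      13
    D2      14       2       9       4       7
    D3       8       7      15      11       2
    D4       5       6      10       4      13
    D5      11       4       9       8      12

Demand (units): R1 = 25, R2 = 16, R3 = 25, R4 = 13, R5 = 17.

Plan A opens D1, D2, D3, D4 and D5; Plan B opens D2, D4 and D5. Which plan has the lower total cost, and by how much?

Plan B is cheaper by 469.

Plan A: {D1, D2, D3, D4, D5}: R1→D4 5·25=125, R2→D1 2·16=32, R3→D1 3·25=75, R4→D2 4·13=52, R5→D3 2·17=34. Service 318; fixed 1541; total 1859.
Plan B: {D2, D4, D5}: R1→D4 5·25=125, R2→D2 2·16=32, R3→D2 9·25=225, R4→D2 4·13=52, R5→D2 7·17=119. Service 553; fixed 837; total 1390.
Difference: |1859 − 1390| = 469.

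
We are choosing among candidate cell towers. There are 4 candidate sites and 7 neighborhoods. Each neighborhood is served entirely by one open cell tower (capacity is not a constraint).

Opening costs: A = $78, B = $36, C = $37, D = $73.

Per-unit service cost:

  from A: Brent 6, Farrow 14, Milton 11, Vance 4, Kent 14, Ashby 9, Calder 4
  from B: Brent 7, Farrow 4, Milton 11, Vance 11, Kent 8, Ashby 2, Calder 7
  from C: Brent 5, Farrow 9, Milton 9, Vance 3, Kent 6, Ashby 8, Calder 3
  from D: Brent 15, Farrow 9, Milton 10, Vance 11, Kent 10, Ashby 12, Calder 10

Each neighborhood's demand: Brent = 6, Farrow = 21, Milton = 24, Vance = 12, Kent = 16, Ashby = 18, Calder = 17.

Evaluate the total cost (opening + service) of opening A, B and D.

Each neighborhood is assigned to its cheapest site among the open ones.
{A, B, D}: Brent→A 6·6=36, Farrow→B 4·21=84, Milton→D 10·24=240, Vance→A 4·12=48, Kent→B 8·16=128, Ashby→B 2·18=36, Calder→A 4·17=68. Service 640; fixed 187; total 827.

Total cost: 827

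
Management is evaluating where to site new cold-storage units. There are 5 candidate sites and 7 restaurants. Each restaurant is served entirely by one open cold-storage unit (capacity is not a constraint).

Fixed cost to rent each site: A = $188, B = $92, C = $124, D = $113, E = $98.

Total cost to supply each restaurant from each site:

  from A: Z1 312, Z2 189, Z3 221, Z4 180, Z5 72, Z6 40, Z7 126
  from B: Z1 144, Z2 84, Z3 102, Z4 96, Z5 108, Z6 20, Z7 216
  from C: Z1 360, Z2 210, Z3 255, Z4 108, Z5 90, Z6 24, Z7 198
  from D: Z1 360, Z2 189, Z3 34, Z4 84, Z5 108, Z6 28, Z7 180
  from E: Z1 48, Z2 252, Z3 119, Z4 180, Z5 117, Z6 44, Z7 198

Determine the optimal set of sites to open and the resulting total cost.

For any fixed open set, each restaurant goes to its cheapest open site; total = fixed + service.
{B, E}: Z1→E 48, Z2→B 84, Z3→B 102, Z4→B 96, Z5→B 108, Z6→B 20, Z7→E 198. Service 656; fixed 190; total 846.
{B, D}: Z1→B 144, Z2→B 84, Z3→D 34, Z4→D 84, Z5→B 108, Z6→B 20, Z7→D 180. Service 654; fixed 205; total 859.
{B, D, E}: service 558 + fixed 303 = 861
{A, B, C, D, E}: Z1→E 48, Z2→B 84, Z3→D 34, Z4→D 84, Z5→A 72, Z6→B 20, Z7→A 126. Service 468; fixed 615; total 1083.
No other subset beats 846.

Open B and E; minimum total cost 846.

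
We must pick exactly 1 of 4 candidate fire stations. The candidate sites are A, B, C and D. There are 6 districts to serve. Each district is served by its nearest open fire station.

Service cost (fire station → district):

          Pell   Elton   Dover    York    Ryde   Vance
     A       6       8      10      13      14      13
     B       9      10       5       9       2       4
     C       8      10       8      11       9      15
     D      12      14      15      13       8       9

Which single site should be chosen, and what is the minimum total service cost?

Choose B only; total service cost 39.

With exactly 1 open, each district uses its cheapest among the chosen.
{B}: Pell→B 9, Elton→B 10, Dover→B 5, York→B 9, Ryde→B 2, Vance→B 4. Service cost 39.
{C}: service cost 61
{A}: service cost 64
Among all 4 size-1 choices, {B} is lowest.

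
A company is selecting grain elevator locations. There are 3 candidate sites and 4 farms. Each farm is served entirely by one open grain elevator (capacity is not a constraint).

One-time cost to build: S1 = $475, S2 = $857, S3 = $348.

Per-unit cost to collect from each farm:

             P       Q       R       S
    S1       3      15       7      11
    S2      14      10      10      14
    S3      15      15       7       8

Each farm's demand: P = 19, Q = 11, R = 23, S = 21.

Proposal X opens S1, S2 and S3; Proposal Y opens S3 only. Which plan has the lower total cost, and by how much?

Proposal Y is cheaper by 1049.

Proposal X: {S1, S2, S3}: P→S1 3·19=57, Q→S2 10·11=110, R→S1 7·23=161, S→S3 8·21=168. Service 496; fixed 1680; total 2176.
Proposal Y: {S3}: P→S3 15·19=285, Q→S3 15·11=165, R→S3 7·23=161, S→S3 8·21=168. Service 779; fixed 348; total 1127.
Difference: |2176 − 1127| = 1049.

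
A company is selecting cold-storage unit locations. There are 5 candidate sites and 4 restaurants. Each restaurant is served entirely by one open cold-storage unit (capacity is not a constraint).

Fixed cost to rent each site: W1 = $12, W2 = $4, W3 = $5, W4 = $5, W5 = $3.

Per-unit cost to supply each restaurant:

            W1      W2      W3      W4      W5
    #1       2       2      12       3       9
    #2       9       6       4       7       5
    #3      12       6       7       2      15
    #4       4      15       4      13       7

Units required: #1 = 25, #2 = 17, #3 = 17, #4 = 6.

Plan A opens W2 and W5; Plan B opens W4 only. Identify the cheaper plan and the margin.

Plan A: {W2, W5}: #1→W2 2·25=50, #2→W5 5·17=85, #3→W2 6·17=102, #4→W5 7·6=42. Service 279; fixed 7; total 286.
Plan B: {W4}: #1→W4 3·25=75, #2→W4 7·17=119, #3→W4 2·17=34, #4→W4 13·6=78. Service 306; fixed 5; total 311.
Difference: |286 − 311| = 25.

Plan A is cheaper by 25.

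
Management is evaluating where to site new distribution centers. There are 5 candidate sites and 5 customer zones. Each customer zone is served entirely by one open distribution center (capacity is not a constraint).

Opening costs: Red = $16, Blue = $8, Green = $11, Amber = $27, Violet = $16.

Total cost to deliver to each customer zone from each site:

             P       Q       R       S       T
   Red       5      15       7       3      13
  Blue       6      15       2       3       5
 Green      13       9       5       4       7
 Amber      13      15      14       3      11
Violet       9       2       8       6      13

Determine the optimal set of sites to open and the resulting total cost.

For any fixed open set, each customer zone goes to its cheapest open site; total = fixed + service.
{Blue}: P→Blue 6, Q→Blue 15, R→Blue 2, S→Blue 3, T→Blue 5. Service 31; fixed 8; total 39.
{Blue, Violet}: P→Blue 6, Q→Violet 2, R→Blue 2, S→Blue 3, T→Blue 5. Service 18; fixed 24; total 42.
{Blue, Green}: service 25 + fixed 19 = 44
{Red, Blue, Green, Amber, Violet}: service 17 + fixed 78 = 95
No other subset beats 39.

Open Blue only; minimum total cost 39.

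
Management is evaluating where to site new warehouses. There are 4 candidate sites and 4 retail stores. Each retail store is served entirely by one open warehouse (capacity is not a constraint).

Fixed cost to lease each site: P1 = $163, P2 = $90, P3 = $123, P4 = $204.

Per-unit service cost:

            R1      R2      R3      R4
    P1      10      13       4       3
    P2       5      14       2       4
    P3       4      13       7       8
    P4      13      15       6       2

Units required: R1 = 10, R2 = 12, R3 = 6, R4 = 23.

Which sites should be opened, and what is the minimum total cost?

Open P2 only; minimum total cost 412.

For any fixed open set, each retail store goes to its cheapest open site; total = fixed + service.
{P2}: R1→P2 5·10=50, R2→P2 14·12=168, R3→P2 2·6=12, R4→P2 4·23=92. Service 322; fixed 90; total 412.
{P1}: R1→P1 10·10=100, R2→P1 13·12=156, R3→P1 4·6=24, R4→P1 3·23=69. Service 349; fixed 163; total 512.
{P2, P3}: service 300 + fixed 213 = 513
{P1, P2, P3, P4}: service 254 + fixed 580 = 834
No other subset beats 412.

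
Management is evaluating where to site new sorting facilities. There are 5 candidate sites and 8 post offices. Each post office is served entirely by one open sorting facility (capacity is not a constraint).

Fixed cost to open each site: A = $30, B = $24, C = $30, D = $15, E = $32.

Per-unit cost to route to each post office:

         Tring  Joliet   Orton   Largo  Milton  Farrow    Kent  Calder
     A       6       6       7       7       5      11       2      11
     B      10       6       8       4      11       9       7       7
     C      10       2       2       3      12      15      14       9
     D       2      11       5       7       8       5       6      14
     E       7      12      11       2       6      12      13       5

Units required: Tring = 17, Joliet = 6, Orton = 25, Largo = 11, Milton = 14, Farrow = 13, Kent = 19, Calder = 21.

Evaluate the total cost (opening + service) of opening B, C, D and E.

Total cost: 587

Each post office is assigned to its cheapest site among the open ones.
{B, C, D, E}: Tring→D 2·17=34, Joliet→C 2·6=12, Orton→C 2·25=50, Largo→E 2·11=22, Milton→E 6·14=84, Farrow→D 5·13=65, Kent→D 6·19=114, Calder→E 5·21=105. Service 486; fixed 101; total 587.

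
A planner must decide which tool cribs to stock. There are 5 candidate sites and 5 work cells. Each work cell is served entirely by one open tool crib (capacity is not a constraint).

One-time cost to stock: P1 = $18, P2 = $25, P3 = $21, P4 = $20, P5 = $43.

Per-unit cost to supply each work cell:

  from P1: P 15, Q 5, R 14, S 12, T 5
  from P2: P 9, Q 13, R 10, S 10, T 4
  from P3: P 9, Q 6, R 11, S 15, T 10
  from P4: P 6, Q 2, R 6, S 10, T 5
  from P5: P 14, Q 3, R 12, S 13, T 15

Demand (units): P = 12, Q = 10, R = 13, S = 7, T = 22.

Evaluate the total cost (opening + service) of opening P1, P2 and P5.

Each work cell is assigned to its cheapest site among the open ones.
{P1, P2, P5}: P→P2 9·12=108, Q→P5 3·10=30, R→P2 10·13=130, S→P2 10·7=70, T→P2 4·22=88. Service 426; fixed 86; total 512.

Total cost: 512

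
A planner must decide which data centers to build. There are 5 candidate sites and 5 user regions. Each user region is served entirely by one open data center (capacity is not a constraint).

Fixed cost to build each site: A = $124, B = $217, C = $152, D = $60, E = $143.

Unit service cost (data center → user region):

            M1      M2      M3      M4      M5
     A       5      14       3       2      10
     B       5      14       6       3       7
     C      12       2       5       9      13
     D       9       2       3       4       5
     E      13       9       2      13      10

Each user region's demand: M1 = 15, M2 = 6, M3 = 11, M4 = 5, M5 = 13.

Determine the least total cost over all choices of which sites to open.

Minimum total cost: 325

For any fixed open set, each user region goes to its cheapest open site; total = fixed + service.
{D}: M1→D 9·15=135, M2→D 2·6=12, M3→D 3·11=33, M4→D 4·5=20, M5→D 5·13=65. Service 265; fixed 60; total 325.
{A, D}: service 195 + fixed 184 = 379
{A}: service 332 + fixed 124 = 456
{A, B, C, D, E}: service 184 + fixed 696 = 880
No other subset beats 325.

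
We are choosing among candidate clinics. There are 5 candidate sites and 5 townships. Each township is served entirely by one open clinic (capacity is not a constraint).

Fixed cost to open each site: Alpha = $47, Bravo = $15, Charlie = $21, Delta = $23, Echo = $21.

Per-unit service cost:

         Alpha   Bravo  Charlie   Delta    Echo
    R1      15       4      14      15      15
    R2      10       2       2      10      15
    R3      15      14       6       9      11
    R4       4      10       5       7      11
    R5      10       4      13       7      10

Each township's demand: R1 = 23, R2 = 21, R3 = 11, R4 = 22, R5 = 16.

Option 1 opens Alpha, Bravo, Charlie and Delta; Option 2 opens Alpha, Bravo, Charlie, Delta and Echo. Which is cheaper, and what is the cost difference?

Option 1: {Alpha, Bravo, Charlie, Delta}: R1→Bravo 4·23=92, R2→Bravo 2·21=42, R3→Charlie 6·11=66, R4→Alpha 4·22=88, R5→Bravo 4·16=64. Service 352; fixed 106; total 458.
Option 2: {Alpha, Bravo, Charlie, Delta, Echo}: R1→Bravo 4·23=92, R2→Bravo 2·21=42, R3→Charlie 6·11=66, R4→Alpha 4·22=88, R5→Bravo 4·16=64. Service 352; fixed 127; total 479.
Difference: |458 − 479| = 21.

Option 1 is cheaper by 21.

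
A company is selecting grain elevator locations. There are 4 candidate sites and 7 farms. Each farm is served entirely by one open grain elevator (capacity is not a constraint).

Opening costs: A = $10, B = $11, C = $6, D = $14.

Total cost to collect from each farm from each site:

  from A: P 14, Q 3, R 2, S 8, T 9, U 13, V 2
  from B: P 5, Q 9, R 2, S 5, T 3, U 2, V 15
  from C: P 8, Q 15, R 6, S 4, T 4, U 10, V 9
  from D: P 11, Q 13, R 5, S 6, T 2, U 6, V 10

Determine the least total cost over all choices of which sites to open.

For any fixed open set, each farm goes to its cheapest open site; total = fixed + service.
{A, B}: P→B 5, Q→A 3, R→A 2, S→B 5, T→B 3, U→B 2, V→A 2. Service 22; fixed 21; total 43.
{A, B, C}: service 21 + fixed 27 = 48
{A, C}: service 33 + fixed 16 = 49
{A, B, C, D}: service 20 + fixed 41 = 61
(All 15 nonempty subsets were checked; A and B is lowest.)

Minimum total cost: 43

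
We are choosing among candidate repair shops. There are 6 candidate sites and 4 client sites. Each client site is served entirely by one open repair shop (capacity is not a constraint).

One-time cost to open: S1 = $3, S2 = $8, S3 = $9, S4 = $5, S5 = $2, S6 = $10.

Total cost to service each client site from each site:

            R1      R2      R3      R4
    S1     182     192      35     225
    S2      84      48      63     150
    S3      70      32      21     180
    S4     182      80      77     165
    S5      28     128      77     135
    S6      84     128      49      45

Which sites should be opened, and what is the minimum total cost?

Open S3, S5 and S6; minimum total cost 147.

For any fixed open set, each client site goes to its cheapest open site; total = fixed + service.
{S3, S5, S6}: R1→S5 28, R2→S3 32, R3→S3 21, R4→S6 45. Service 126; fixed 21; total 147.
{S1, S3, S5, S6}: service 126 + fixed 24 = 150
{S3, S4, S5, S6}: service 126 + fixed 26 = 152
{S1, S2, S3, S4, S5, S6}: service 126 + fixed 37 = 163
No other subset beats 147.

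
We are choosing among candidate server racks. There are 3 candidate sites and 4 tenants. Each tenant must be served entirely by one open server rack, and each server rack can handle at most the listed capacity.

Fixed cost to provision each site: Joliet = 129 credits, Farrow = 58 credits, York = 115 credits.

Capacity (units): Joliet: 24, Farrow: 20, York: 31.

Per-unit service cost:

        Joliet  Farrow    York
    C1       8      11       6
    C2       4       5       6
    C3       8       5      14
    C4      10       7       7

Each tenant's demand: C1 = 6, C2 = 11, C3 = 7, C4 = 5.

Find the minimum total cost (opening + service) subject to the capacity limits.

Minimum total cost: 334

Open {Farrow, York}: C1→York 6·6=36, C2→Farrow 5·11=55, C3→Farrow 5·7=35, C4→York 7·5=35.
Loads: Farrow carries 18/20, York carries 11/31. Service 161; fixed 173; total 334.
Next best feasible plan costs 345.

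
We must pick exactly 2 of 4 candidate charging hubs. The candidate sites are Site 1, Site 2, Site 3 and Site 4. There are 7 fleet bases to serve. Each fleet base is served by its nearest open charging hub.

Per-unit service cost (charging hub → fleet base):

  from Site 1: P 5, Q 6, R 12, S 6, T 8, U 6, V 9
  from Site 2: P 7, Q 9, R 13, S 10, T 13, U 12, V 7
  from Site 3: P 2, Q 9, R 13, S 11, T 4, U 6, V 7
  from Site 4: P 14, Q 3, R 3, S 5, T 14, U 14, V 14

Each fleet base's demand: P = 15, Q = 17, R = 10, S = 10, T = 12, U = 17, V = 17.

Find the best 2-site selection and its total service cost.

Choose Site 3 and Site 4; total service cost 430.

With exactly 2 open, each fleet base uses its cheapest among the chosen.
{Site 3, Site 4}: P→Site 3 2·15=30, Q→Site 4 3·17=51, R→Site 4 3·10=30, S→Site 4 5·10=50, T→Site 3 4·12=48, U→Site 3 6·17=102, V→Site 3 7·17=119. Service cost 430.
{Site 1, Site 4}: service cost 557
{Site 1, Site 3}: service cost 581
Among all 6 size-2 choices, {Site 3, Site 4} is lowest.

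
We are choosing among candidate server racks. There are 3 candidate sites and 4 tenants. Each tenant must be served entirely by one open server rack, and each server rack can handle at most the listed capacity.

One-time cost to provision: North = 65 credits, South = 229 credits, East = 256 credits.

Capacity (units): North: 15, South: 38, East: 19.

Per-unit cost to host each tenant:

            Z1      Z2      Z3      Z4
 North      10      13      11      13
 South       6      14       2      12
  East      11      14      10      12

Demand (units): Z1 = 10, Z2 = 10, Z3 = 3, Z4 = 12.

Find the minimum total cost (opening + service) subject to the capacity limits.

Open {South}: Z1→South 6·10=60, Z2→South 14·10=140, Z3→South 2·3=6, Z4→South 12·12=144.
Loads: South carries 35/38. Service 350; fixed 229; total 579.
Next best feasible plan costs 634.

Minimum total cost: 579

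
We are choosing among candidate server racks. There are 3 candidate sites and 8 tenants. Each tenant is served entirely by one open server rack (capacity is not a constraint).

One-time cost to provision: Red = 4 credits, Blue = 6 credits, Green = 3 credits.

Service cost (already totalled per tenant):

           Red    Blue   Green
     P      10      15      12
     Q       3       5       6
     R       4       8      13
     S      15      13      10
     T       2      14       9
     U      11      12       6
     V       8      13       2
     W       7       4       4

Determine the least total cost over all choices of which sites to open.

Minimum total cost: 48

For any fixed open set, each tenant goes to its cheapest open site; total = fixed + service.
{Red, Green}: P→Red 10, Q→Red 3, R→Red 4, S→Green 10, T→Red 2, U→Green 6, V→Green 2, W→Green 4. Service 41; fixed 7; total 48.
{Red, Blue, Green}: service 41 + fixed 13 = 54
{Red}: service 60 + fixed 4 = 64
{Green}: service 62 + fixed 3 = 65
No other subset beats 48.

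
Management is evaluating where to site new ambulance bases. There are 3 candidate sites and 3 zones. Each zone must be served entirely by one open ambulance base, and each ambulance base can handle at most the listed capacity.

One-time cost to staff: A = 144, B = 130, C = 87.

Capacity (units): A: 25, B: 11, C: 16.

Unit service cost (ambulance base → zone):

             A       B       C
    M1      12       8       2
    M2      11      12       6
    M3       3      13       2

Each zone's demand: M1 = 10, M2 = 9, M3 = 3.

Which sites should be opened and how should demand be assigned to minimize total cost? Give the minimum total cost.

Minimum total cost: 351

Open {B, C}: M1→C 2·10=20, M2→B 12·9=108, M3→C 2·3=6.
Loads: B carries 9/11, C carries 13/16. Service 134; fixed 217; total 351.
Next best feasible plan costs 356.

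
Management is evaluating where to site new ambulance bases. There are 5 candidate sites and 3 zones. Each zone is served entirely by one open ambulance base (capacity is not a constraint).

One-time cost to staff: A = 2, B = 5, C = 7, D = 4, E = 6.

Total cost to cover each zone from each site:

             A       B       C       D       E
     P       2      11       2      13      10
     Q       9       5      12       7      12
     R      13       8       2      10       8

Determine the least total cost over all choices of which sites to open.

For any fixed open set, each zone goes to its cheapest open site; total = fixed + service.
{B, C}: P→C 2, Q→B 5, R→C 2. Service 9; fixed 12; total 21.
{A, B}: P→A 2, Q→B 5, R→B 8. Service 15; fixed 7; total 22.
{A, C}: P→A 2, Q→A 9, R→C 2. Service 13; fixed 9; total 22.
{A, B, C, D, E}: P→A 2, Q→B 5, R→C 2. Service 9; fixed 24; total 33.
No other subset beats 21.

Minimum total cost: 21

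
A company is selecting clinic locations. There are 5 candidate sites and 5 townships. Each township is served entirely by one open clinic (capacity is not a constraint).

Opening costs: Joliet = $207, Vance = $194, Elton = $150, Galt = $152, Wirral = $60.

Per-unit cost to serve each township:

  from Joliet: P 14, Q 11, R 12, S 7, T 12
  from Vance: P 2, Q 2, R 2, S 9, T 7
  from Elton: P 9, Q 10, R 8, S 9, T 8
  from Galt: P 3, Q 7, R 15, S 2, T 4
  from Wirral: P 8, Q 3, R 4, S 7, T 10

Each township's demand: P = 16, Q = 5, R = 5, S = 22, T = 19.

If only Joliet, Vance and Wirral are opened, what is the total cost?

Total cost: 800

Each township is assigned to its cheapest site among the open ones.
{Joliet, Vance, Wirral}: P→Vance 2·16=32, Q→Vance 2·5=10, R→Vance 2·5=10, S→Joliet 7·22=154, T→Vance 7·19=133. Service 339; fixed 461; total 800.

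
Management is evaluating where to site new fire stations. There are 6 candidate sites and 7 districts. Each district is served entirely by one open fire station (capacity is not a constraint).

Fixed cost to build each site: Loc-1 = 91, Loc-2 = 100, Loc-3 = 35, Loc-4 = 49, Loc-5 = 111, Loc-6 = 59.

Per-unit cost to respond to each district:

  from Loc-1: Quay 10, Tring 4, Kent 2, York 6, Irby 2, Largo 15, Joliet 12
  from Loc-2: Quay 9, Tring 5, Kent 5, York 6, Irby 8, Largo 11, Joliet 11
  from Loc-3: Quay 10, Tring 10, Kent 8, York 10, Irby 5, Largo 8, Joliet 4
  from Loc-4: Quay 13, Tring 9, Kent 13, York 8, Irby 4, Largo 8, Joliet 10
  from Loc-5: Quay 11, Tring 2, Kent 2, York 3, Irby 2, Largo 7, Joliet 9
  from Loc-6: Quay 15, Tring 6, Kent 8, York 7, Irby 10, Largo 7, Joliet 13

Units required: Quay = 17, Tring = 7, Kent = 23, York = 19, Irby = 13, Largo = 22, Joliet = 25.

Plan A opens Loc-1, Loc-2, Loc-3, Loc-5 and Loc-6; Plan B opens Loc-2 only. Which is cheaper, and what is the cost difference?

Plan A: {Loc-1, Loc-2, Loc-3, Loc-5, Loc-6}: Quay→Loc-2 9·17=153, Tring→Loc-5 2·7=14, Kent→Loc-1 2·23=46, York→Loc-5 3·19=57, Irby→Loc-1 2·13=26, Largo→Loc-5 7·22=154, Joliet→Loc-3 4·25=100. Service 550; fixed 396; total 946.
Plan B: {Loc-2}: Quay→Loc-2 9·17=153, Tring→Loc-2 5·7=35, Kent→Loc-2 5·23=115, York→Loc-2 6·19=114, Irby→Loc-2 8·13=104, Largo→Loc-2 11·22=242, Joliet→Loc-2 11·25=275. Service 1038; fixed 100; total 1138.
Difference: |946 − 1138| = 192.

Plan A is cheaper by 192.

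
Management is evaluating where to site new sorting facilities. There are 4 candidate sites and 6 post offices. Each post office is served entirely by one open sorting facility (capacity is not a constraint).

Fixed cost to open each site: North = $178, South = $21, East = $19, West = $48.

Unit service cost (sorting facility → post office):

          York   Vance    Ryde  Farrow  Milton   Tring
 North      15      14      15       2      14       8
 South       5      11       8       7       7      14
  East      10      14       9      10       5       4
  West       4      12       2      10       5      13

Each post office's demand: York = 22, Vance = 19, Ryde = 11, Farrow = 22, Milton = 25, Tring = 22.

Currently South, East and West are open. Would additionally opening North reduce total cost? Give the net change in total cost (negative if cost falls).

No — net change +68 (cost rises by 68).

Current service cost with {South, East, West}: 686.
Adding North: each post office re-picks its cheapest; new service cost 576, saving 110.
Extra fixed cost: 178. Net change = 178 − 110 = 68.
(Totals: 774 → 842.)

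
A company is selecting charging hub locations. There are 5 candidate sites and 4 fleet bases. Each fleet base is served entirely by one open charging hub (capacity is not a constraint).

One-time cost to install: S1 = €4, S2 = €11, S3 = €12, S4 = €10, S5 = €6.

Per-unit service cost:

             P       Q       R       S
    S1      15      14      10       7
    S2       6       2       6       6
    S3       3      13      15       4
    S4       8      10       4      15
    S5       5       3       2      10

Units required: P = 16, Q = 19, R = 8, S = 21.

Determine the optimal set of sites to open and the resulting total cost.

For any fixed open set, each fleet base goes to its cheapest open site; total = fixed + service.
{S2, S3, S5}: P→S3 3·16=48, Q→S2 2·19=38, R→S5 2·8=16, S→S3 4·21=84. Service 186; fixed 29; total 215.
{S1, S2, S3, S5}: P→S3 3·16=48, Q→S2 2·19=38, R→S5 2·8=16, S→S3 4·21=84. Service 186; fixed 33; total 219.
{S3, S5}: P→S3 3·16=48, Q→S5 3·19=57, R→S5 2·8=16, S→S3 4·21=84. Service 205; fixed 18; total 223.
{S1, S2, S3, S4, S5}: P→S3 3·16=48, Q→S2 2·19=38, R→S5 2·8=16, S→S3 4·21=84. Service 186; fixed 43; total 229.
No other subset beats 215.

Open S2, S3 and S5; minimum total cost 215.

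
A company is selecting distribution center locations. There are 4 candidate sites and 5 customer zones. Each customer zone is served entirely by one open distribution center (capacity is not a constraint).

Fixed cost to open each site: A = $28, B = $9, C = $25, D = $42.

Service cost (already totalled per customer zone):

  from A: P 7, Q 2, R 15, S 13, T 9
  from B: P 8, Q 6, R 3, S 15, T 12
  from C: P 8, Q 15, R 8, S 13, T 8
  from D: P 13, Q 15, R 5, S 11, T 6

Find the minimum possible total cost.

Minimum total cost: 53

For any fixed open set, each customer zone goes to its cheapest open site; total = fixed + service.
{B}: P→B 8, Q→B 6, R→B 3, S→B 15, T→B 12. Service 44; fixed 9; total 53.
{A, B}: service 34 + fixed 37 = 71
{B, C}: P→B 8, Q→B 6, R→B 3, S→C 13, T→C 8. Service 38; fixed 34; total 72.
{A, B, C, D}: service 29 + fixed 104 = 133
No other subset beats 53.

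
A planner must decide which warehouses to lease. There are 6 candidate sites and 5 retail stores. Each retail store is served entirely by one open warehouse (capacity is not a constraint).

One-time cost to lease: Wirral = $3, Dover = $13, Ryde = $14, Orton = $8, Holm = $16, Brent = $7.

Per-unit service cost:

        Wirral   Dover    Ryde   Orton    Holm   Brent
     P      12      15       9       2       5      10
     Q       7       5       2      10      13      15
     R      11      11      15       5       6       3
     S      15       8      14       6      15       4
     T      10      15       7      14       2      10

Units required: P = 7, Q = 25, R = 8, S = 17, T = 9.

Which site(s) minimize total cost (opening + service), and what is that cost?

For any fixed open set, each retail store goes to its cheapest open site; total = fixed + service.
{Ryde, Orton, Holm, Brent}: P→Orton 2·7=14, Q→Ryde 2·25=50, R→Brent 3·8=24, S→Brent 4·17=68, T→Holm 2·9=18. Service 174; fixed 45; total 219.
{Wirral, Ryde, Orton, Holm, Brent}: service 174 + fixed 48 = 222
{Dover, Ryde, Orton, Holm, Brent}: service 174 + fixed 58 = 232
{Wirral, Dover, Ryde, Orton, Holm, Brent}: service 174 + fixed 61 = 235
No other subset beats 219.

Open Ryde, Orton, Holm and Brent; minimum total cost 219.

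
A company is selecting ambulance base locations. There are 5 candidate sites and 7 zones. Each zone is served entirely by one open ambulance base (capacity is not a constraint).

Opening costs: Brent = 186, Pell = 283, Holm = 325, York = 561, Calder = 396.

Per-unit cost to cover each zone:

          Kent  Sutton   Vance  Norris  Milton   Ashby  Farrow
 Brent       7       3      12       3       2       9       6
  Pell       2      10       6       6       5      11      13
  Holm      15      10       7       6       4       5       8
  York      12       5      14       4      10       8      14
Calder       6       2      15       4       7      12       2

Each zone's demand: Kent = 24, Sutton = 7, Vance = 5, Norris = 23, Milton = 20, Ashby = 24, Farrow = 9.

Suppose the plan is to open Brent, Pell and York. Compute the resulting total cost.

Each zone is assigned to its cheapest site among the open ones.
{Brent, Pell, York}: Kent→Pell 2·24=48, Sutton→Brent 3·7=21, Vance→Pell 6·5=30, Norris→Brent 3·23=69, Milton→Brent 2·20=40, Ashby→York 8·24=192, Farrow→Brent 6·9=54. Service 454; fixed 1030; total 1484.

Total cost: 1484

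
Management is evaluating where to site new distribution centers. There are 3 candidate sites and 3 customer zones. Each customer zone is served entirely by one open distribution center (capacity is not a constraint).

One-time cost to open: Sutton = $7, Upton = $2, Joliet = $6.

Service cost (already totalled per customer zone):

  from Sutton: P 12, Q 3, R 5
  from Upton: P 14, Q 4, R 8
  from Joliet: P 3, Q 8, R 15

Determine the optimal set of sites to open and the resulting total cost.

Open Upton and Joliet; minimum total cost 23.

For any fixed open set, each customer zone goes to its cheapest open site; total = fixed + service.
{Upton, Joliet}: P→Joliet 3, Q→Upton 4, R→Upton 8. Service 15; fixed 8; total 23.
{Sutton, Joliet}: P→Joliet 3, Q→Sutton 3, R→Sutton 5. Service 11; fixed 13; total 24.
{Sutton, Upton, Joliet}: P→Joliet 3, Q→Sutton 3, R→Sutton 5. Service 11; fixed 15; total 26.
{Upton}: service 26 + fixed 2 = 28
No other subset beats 23.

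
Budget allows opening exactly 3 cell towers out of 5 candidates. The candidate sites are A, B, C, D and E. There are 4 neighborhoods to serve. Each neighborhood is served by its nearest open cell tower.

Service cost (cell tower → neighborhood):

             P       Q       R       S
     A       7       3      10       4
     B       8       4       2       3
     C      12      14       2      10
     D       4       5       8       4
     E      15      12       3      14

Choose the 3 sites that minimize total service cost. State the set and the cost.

With exactly 3 open, each neighborhood uses its cheapest among the chosen.
{A, B, D}: P→D 4, Q→A 3, R→B 2, S→B 3. Service cost 12.
{A, C, D}: service cost 13
{B, C, D}: service cost 13
Among all 10 size-3 choices, {A, B, D} is lowest.

Choose A, B and D; total service cost 12.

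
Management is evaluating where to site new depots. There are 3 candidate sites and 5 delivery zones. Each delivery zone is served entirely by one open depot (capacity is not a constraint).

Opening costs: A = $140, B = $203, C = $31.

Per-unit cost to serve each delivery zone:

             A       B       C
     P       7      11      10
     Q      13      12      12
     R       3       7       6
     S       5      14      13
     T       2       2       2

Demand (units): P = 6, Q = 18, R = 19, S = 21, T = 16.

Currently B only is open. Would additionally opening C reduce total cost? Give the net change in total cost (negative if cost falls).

Yes — net change −15 (cost falls by 15).

Current service cost with {B}: 741.
Adding C: each delivery zone re-picks its cheapest; new service cost 695, saving 46.
Extra fixed cost: 31. Net change = 31 − 46 = -15.
(Totals: 944 → 929.)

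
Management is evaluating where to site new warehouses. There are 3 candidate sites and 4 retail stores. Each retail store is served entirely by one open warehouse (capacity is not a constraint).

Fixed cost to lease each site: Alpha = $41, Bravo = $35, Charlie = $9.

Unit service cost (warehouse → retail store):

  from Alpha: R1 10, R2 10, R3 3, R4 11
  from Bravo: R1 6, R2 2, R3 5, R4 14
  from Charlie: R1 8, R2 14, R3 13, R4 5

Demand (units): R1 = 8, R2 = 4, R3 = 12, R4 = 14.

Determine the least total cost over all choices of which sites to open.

Minimum total cost: 230

For any fixed open set, each retail store goes to its cheapest open site; total = fixed + service.
{Bravo, Charlie}: R1→Bravo 6·8=48, R2→Bravo 2·4=8, R3→Bravo 5·12=60, R4→Charlie 5·14=70. Service 186; fixed 44; total 230.
{Alpha, Bravo, Charlie}: R1→Bravo 6·8=48, R2→Bravo 2·4=8, R3→Alpha 3·12=36, R4→Charlie 5·14=70. Service 162; fixed 85; total 247.
{Alpha, Charlie}: R1→Charlie 8·8=64, R2→Alpha 10·4=40, R3→Alpha 3·12=36, R4→Charlie 5·14=70. Service 210; fixed 50; total 260.
{Charlie}: R1→Charlie 8·8=64, R2→Charlie 14·4=56, R3→Charlie 13·12=156, R4→Charlie 5·14=70. Service 346; fixed 9; total 355.
No other subset beats 230.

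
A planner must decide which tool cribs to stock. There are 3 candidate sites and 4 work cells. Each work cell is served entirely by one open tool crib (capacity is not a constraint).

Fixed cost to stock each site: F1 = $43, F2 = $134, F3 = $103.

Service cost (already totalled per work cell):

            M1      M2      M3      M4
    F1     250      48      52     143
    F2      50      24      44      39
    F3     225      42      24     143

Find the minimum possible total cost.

Minimum total cost: 291

For any fixed open set, each work cell goes to its cheapest open site; total = fixed + service.
{F2}: M1→F2 50, M2→F2 24, M3→F2 44, M4→F2 39. Service 157; fixed 134; total 291.
{F1, F2}: M1→F2 50, M2→F2 24, M3→F2 44, M4→F2 39. Service 157; fixed 177; total 334.
{F2, F3}: M1→F2 50, M2→F2 24, M3→F3 24, M4→F2 39. Service 137; fixed 237; total 374.
{F1, F2, F3}: service 137 + fixed 280 = 417
No other subset beats 291.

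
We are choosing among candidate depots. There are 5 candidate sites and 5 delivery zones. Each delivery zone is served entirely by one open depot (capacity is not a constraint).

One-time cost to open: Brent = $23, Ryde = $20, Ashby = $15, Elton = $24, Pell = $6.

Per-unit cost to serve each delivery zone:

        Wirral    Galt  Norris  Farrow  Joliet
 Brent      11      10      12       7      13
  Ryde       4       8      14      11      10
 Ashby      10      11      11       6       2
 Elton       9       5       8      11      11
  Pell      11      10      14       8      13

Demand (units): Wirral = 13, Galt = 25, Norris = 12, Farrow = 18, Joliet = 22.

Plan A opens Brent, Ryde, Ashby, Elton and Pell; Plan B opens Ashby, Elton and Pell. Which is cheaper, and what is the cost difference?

Plan A: {Brent, Ryde, Ashby, Elton, Pell}: Wirral→Ryde 4·13=52, Galt→Elton 5·25=125, Norris→Elton 8·12=96, Farrow→Ashby 6·18=108, Joliet→Ashby 2·22=44. Service 425; fixed 88; total 513.
Plan B: {Ashby, Elton, Pell}: Wirral→Elton 9·13=117, Galt→Elton 5·25=125, Norris→Elton 8·12=96, Farrow→Ashby 6·18=108, Joliet→Ashby 2·22=44. Service 490; fixed 45; total 535.
Difference: |513 − 535| = 22.

Plan A is cheaper by 22.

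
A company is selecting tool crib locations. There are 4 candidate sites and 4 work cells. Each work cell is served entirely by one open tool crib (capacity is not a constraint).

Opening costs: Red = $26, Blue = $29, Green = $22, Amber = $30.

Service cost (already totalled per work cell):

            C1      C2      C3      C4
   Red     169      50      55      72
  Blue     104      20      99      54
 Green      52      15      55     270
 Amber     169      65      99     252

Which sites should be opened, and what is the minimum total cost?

For any fixed open set, each work cell goes to its cheapest open site; total = fixed + service.
{Blue, Green}: C1→Green 52, C2→Green 15, C3→Green 55, C4→Blue 54. Service 176; fixed 51; total 227.
{Red, Green}: C1→Green 52, C2→Green 15, C3→Red 55, C4→Red 72. Service 194; fixed 48; total 242.
{Red, Blue, Green}: C1→Green 52, C2→Green 15, C3→Red 55, C4→Blue 54. Service 176; fixed 77; total 253.
{Red, Blue, Green, Amber}: C1→Green 52, C2→Green 15, C3→Red 55, C4→Blue 54. Service 176; fixed 107; total 283.
No other subset beats 227.

Open Blue and Green; minimum total cost 227.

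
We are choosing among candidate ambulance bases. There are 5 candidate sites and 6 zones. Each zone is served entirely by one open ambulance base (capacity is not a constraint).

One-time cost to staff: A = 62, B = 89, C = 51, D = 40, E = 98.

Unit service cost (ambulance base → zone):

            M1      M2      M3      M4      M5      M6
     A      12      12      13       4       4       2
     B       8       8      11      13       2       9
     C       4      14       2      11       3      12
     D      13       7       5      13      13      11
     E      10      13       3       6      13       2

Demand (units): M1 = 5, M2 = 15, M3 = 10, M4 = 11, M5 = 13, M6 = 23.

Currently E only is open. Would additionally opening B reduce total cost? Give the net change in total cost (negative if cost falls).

Current service cost with {E}: 556.
Adding B: each zone re-picks its cheapest; new service cost 328, saving 228.
Extra fixed cost: 89. Net change = 89 − 228 = -139.
(Totals: 654 → 515.)

Yes — net change −139 (cost falls by 139).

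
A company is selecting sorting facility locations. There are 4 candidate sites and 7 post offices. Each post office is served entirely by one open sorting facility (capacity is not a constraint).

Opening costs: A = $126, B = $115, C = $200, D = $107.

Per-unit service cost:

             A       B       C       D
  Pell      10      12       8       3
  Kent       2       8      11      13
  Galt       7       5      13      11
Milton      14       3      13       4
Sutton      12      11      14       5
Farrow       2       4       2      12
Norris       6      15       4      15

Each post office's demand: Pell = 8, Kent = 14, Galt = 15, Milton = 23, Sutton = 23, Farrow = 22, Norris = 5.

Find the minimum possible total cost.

Minimum total cost: 671

For any fixed open set, each post office goes to its cheapest open site; total = fixed + service.
{A, D}: Pell→D 3·8=24, Kent→A 2·14=28, Galt→A 7·15=105, Milton→D 4·23=92, Sutton→D 5·23=115, Farrow→A 2·22=44, Norris→A 6·5=30. Service 438; fixed 233; total 671.
{A, B, D}: service 385 + fixed 348 = 733
{B, D}: service 558 + fixed 222 = 780
{A, B, C, D}: service 375 + fixed 548 = 923
No other subset beats 671.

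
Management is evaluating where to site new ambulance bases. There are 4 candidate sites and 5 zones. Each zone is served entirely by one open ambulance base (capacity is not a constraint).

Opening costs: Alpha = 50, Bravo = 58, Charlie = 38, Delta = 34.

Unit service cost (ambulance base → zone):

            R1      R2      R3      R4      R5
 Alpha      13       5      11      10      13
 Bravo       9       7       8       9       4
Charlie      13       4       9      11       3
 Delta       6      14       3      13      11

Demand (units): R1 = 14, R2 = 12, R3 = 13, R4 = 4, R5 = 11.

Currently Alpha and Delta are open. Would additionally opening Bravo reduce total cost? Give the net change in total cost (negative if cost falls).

Yes — net change −23 (cost falls by 23).

Current service cost with {Alpha, Delta}: 344.
Adding Bravo: each zone re-picks its cheapest; new service cost 263, saving 81.
Extra fixed cost: 58. Net change = 58 − 81 = -23.
(Totals: 428 → 405.)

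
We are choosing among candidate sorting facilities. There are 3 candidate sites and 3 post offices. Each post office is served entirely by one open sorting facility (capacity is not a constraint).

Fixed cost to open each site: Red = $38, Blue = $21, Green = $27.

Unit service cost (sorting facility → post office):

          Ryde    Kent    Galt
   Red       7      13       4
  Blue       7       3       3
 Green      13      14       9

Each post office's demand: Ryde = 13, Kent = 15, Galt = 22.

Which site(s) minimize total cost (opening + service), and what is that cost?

Open Blue only; minimum total cost 223.

For any fixed open set, each post office goes to its cheapest open site; total = fixed + service.
{Blue}: Ryde→Blue 7·13=91, Kent→Blue 3·15=45, Galt→Blue 3·22=66. Service 202; fixed 21; total 223.
{Blue, Green}: Ryde→Blue 7·13=91, Kent→Blue 3·15=45, Galt→Blue 3·22=66. Service 202; fixed 48; total 250.
{Red, Blue}: service 202 + fixed 59 = 261
{Red, Blue, Green}: service 202 + fixed 86 = 288
No other subset beats 223.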